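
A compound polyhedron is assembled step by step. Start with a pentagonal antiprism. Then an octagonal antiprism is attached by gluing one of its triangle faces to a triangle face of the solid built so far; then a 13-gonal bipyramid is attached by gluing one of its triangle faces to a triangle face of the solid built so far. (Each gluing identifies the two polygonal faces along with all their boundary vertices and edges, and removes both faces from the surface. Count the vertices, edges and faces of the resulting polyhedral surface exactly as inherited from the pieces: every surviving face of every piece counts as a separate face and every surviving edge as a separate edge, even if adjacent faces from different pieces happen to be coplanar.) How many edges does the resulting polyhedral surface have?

85

A pentagonal antiprism: V=10, E=20, F=12.
Attach an octagonal antiprism (V=16, E=32, F=18) along a 3-gon: merge 3 vertices and 3 edges, delete both glued faces → V=23, E=49, F=28.
Attach a 13-gonal bipyramid (V=15, E=39, F=26) along a 3-gon: merge 3 vertices and 3 edges, delete both glued faces → V=35, E=85, F=52.
Check: V − E + F = 35 − 85 + 52 = 2.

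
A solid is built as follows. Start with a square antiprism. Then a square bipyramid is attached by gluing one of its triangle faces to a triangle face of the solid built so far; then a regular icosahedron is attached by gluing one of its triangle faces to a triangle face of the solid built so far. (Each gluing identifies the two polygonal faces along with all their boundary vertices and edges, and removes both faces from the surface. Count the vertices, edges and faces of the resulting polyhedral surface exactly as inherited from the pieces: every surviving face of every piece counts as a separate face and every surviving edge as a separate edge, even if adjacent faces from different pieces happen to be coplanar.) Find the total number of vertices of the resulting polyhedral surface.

A square antiprism: V=8, E=16, F=10.
Attach a square bipyramid (V=6, E=12, F=8) along a 3-gon: merge 3 vertices and 3 edges, delete both glued faces → V=11, E=25, F=16.
Attach a regular icosahedron (V=12, E=30, F=20) along a 3-gon: merge 3 vertices and 3 edges, delete both glued faces → V=20, E=52, F=34.
Check: V − E + F = 20 − 52 + 34 = 2.

20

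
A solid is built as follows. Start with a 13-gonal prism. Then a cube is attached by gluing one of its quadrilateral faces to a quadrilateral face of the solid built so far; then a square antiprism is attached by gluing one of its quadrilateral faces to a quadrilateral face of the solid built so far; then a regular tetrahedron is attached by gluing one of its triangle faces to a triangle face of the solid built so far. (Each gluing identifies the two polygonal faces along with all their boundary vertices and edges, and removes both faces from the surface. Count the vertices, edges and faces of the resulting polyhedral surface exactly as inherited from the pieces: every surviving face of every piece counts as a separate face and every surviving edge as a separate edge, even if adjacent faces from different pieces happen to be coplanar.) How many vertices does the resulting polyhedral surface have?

A 13-gonal prism: V=26, E=39, F=15.
Attach a cube (V=8, E=12, F=6) along a 4-gon: merge 4 vertices and 4 edges, delete both glued faces → V=30, E=47, F=19.
Attach a square antiprism (V=8, E=16, F=10) along a 4-gon: merge 4 vertices and 4 edges, delete both glued faces → V=34, E=59, F=27.
Attach a regular tetrahedron (V=4, E=6, F=4) along a 3-gon: merge 3 vertices and 3 edges, delete both glued faces → V=35, E=62, F=29.
Check: V − E + F = 35 − 62 + 29 = 2.

35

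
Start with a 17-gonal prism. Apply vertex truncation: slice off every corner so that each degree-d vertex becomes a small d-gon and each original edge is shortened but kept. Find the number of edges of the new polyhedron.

The base solid has V = 34, E = 51, F = 19.
Truncation replaces each original edge-end by a new vertex, so V′ = 2E = 102.
Each original edge survives, and each old vertex of degree d contributes d new edges; summing degrees gives Σd = 2E, so E′ = E + 2E = 3E = 153.
Each original face survives and each original vertex becomes one new face: F′ = F + V = 53.

153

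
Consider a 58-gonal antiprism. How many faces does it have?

118

An antiprism on an n-gon has two n-gon caps and 2n triangles: V = 2·58 = 116, E = 4·58 = 232, F = 2·58 + 2 = 118.
Check: V − E + F = 116 − 232 + 118 = 2.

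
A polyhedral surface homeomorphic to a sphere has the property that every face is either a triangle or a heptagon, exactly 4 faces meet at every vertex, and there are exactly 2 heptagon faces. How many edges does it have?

Let x be the number of triangles; then F = 2 + x.
Edge–face incidences: 2E = 7·2 + 3·x = 14 + 3x.
Every vertex has degree 4, so 4V = 2E.
Euler: V − E + F = 2 ⇒ (2E)/4 − E + (2 + x) = 2.
Multiply by 8: 2·(2E) − 4·(2E) + 8·(2 + x) = 16, i.e. 16 + 8x − 2·(14 + 3x) = 16.
Collecting terms: 2x − 12 = 16, so 2x = 28, so x = 14.
Then 2E = 14 + 3·14 = 56, so E = 28, V = 2E/4 = 14, F = 2 + 14 = 16.

28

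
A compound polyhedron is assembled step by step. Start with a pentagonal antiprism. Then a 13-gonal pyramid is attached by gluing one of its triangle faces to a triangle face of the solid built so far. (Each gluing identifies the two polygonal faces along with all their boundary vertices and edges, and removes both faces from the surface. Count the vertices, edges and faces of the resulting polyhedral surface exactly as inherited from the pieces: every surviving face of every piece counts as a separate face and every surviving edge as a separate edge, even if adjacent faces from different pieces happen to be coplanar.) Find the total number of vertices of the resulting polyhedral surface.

A pentagonal antiprism: V=10, E=20, F=12.
Attach a 13-gonal pyramid (V=14, E=26, F=14) along a 3-gon: merge 3 vertices and 3 edges, delete both glued faces → V=21, E=43, F=24.
Check: V − E + F = 21 − 43 + 24 = 2.

21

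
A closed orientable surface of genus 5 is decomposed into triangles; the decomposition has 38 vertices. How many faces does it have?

92

χ = 2 − 2·5 = -8, and every face is a triangle so 3F = 2E.
V − E + F = -8 with E = 3F/2 gives 38 − (3/2 − 1)·F = -8, so F = 92 and E = 138.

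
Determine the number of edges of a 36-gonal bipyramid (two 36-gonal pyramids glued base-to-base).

108

A bipyramid over an n-gon has 2n triangular faces and n + 2 vertices: V = 36 + 2 = 38, E = 3·36 = 108, F = 2·36 = 72.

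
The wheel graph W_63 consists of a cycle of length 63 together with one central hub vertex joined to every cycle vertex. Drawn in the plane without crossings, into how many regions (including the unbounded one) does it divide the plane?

64

W_63 has V = 63 + 1 = 64 vertices and E = 2·63 = 126 edges.
By Euler's formula F = 2 − V + E = 2 − 64 + 126 = 64.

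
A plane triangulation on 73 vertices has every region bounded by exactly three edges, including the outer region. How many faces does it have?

142

In a plane triangulation 3F = 2E and V − E + F = 2, so F = 2V − 4 = 2·73 − 4 = 142.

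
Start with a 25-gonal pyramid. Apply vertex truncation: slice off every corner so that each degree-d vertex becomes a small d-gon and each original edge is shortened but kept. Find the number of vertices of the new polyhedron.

100

The base solid has V = 26, E = 50, F = 26.
Truncation replaces each original edge-end by a new vertex, so V′ = 2E = 100.
Each original edge survives, and each old vertex of degree d contributes d new edges; summing degrees gives Σd = 2E, so E′ = E + 2E = 3E = 150.
Each original face survives and each original vertex becomes one new face: F′ = F + V = 52.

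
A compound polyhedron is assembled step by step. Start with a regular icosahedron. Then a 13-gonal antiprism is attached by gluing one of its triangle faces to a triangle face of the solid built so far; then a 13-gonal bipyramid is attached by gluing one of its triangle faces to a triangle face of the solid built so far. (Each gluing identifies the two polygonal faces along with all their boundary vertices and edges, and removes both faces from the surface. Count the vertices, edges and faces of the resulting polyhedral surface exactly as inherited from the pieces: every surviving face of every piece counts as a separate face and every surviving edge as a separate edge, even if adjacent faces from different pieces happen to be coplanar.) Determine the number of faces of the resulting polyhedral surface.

A regular icosahedron: V=12, E=30, F=20.
Attach a 13-gonal antiprism (V=26, E=52, F=28) along a 3-gon: merge 3 vertices and 3 edges, delete both glued faces → V=35, E=79, F=46.
Attach a 13-gonal bipyramid (V=15, E=39, F=26) along a 3-gon: merge 3 vertices and 3 edges, delete both glued faces → V=47, E=115, F=70.
Check: V − E + F = 47 − 115 + 70 = 2.

70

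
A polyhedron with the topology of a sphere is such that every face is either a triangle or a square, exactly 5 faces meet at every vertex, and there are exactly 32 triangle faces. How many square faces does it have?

6

Let x be the number of squares; then F = 32 + x.
Edge–face incidences: 2E = 3·32 + 4·x = 96 + 4x.
Every vertex has degree 5, so 5V = 2E.
Euler: V − E + F = 2 ⇒ (2E)/5 − E + (32 + x) = 2.
Multiply by 10: 2·(2E) − 5·(2E) + 10·(32 + x) = 20, i.e. 320 + 10x − 3·(96 + 4x) = 20.
Collecting terms: −2x + 32 = 20, so −2x = −12, so x = 6.
Then 2E = 96 + 4·6 = 120, so E = 60, V = 2E/5 = 24, F = 32 + 6 = 38.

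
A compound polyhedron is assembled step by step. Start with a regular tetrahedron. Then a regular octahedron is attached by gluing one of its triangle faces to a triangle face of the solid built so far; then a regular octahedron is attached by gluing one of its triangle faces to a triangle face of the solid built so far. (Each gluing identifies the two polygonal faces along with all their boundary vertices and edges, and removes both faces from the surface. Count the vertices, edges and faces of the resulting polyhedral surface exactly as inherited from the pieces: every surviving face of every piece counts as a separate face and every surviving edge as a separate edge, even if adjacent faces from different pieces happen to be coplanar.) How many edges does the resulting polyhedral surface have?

24

A regular tetrahedron: V=4, E=6, F=4.
Attach a regular octahedron (V=6, E=12, F=8) along a 3-gon: merge 3 vertices and 3 edges, delete both glued faces → V=7, E=15, F=10.
Attach a regular octahedron (V=6, E=12, F=8) along a 3-gon: merge 3 vertices and 3 edges, delete both glued faces → V=10, E=24, F=16.
Check: V − E + F = 10 − 24 + 16 = 2.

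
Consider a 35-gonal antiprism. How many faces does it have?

An antiprism on an n-gon has two n-gon caps and 2n triangles: V = 2·35 = 70, E = 4·35 = 140, F = 2·35 + 2 = 72.

72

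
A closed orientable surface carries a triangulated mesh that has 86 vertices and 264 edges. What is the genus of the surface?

2

Every face is a triangle and each edge borders two faces, so 3F = 2·264, giving F = 176.
χ = V − E + F = 86 − 264 + 176 = -2.
For a closed orientable surface χ = 2 − 2g, so g = (2 − (-2))/2 = 2.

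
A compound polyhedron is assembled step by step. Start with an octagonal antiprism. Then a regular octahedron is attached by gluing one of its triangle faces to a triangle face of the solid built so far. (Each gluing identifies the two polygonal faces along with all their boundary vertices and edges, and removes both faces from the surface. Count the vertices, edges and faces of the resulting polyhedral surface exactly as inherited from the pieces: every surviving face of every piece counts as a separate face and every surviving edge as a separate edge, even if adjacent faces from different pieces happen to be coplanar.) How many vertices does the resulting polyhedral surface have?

An octagonal antiprism: V=16, E=32, F=18.
Attach a regular octahedron (V=6, E=12, F=8) along a 3-gon: merge 3 vertices and 3 edges, delete both glued faces → V=19, E=41, F=24.
Check: V − E + F = 19 − 41 + 24 = 2.

19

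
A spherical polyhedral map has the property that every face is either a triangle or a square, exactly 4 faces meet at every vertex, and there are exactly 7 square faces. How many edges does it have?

Let x be the number of triangles; then F = 7 + x.
Edge–face incidences: 2E = 4·7 + 3·x = 28 + 3x.
Every vertex has degree 4, so 4V = 2E.
Euler: V − E + F = 2 ⇒ (2E)/4 − E + (7 + x) = 2.
Multiply by 8: 2·(2E) − 4·(2E) + 8·(7 + x) = 16, i.e. 56 + 8x − 2·(28 + 3x) = 16.
Collecting terms: 2x = 16, so x = 8.
Then 2E = 28 + 3·8 = 52, so E = 26, V = 2E/4 = 13, F = 7 + 8 = 15.

26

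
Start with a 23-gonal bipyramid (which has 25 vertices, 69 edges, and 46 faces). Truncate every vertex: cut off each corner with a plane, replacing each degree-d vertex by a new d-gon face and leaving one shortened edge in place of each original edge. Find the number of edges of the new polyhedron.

Truncation replaces each original edge-end by a new vertex, so V′ = 2E = 138.
Each original edge survives, and each old vertex of degree d contributes d new edges; summing degrees gives Σd = 2E, so E′ = E + 2E = 3E = 207.
Each original face survives and each original vertex becomes one new face: F′ = F + V = 71.

207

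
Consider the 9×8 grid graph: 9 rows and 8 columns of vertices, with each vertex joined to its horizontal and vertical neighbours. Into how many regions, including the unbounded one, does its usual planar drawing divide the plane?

57

The grid has V = 9·8 = 72 vertices and E = 9·7 + 8·8 = 127 edges.
F = 2 − V + E = 2 − 72 + 127 = 57.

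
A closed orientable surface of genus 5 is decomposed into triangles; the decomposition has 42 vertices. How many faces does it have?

100

χ = 2 − 2·5 = -8, and every face is a triangle so 3F = 2E.
V − E + F = -8 with E = 3F/2 gives 42 − (3/2 − 1)·F = -8, so F = 100 and E = 150.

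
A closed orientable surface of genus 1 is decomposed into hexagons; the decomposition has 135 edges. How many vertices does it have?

90

χ = 2 − 2·1 = 0, and every face is a hexagon so 6F = 2E.
F = 2E/6 = 45. Then V = 0 + E − F = 0 + 135 − 45 = 90.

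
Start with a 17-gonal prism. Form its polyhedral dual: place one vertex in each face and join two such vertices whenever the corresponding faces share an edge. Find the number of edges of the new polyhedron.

51

The base solid has V = 34, E = 51, F = 19.
The dual swaps V and F and preserves E: V′ = F = 19, E′ = E = 51, F′ = V = 34.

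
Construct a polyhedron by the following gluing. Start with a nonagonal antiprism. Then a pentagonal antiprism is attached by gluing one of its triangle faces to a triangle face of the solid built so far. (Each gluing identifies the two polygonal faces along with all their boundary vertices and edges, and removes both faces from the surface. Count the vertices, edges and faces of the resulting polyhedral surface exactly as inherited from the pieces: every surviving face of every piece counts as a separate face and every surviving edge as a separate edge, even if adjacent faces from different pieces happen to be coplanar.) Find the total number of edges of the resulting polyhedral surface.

53

A nonagonal antiprism: V=18, E=36, F=20.
Attach a pentagonal antiprism (V=10, E=20, F=12) along a 3-gon: merge 3 vertices and 3 edges, delete both glued faces → V=25, E=53, F=30.
Check: V − E + F = 25 − 53 + 30 = 2.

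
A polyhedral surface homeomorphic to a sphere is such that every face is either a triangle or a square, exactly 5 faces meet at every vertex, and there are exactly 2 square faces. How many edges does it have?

40

Let x be the number of triangles; then F = 2 + x.
Edge–face incidences: 2E = 4·2 + 3·x = 8 + 3x.
Every vertex has degree 5, so 5V = 2E.
Euler: V − E + F = 2 ⇒ (2E)/5 − E + (2 + x) = 2.
Multiply by 10: 2·(2E) − 5·(2E) + 10·(2 + x) = 20, i.e. 20 + 10x − 3·(8 + 3x) = 20.
Collecting terms: x − 4 = 20, so x = 24.
Then 2E = 8 + 3·24 = 80, so E = 40, V = 2E/5 = 16, F = 2 + 24 = 26.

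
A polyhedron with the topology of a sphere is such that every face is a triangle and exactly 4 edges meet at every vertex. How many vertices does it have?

Each face has 3 edges and each edge borders two faces, so 2E = 3F.
Each vertex has degree 4, so 4V = 2E and hence V = 3F/4.
Euler: V − E + F = 2 ⇒ (3F/4) − (3F/2) + F = 2.
Multiply by 8: (6 − 12 + 8)F = 16, i.e. 2F = 16.
So F = 8, E = 3·8/2 = 12, V = 3·8/4 = 6.

6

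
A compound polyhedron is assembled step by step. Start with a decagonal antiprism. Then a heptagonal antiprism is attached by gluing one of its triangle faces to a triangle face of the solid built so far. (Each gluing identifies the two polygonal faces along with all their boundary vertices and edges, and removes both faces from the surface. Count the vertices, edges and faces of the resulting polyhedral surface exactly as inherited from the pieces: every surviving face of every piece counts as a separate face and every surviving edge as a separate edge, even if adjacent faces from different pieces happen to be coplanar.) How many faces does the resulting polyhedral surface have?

A decagonal antiprism: V=20, E=40, F=22.
Attach a heptagonal antiprism (V=14, E=28, F=16) along a 3-gon: merge 3 vertices and 3 edges, delete both glued faces → V=31, E=65, F=36.
Check: V − E + F = 31 − 65 + 36 = 2.

36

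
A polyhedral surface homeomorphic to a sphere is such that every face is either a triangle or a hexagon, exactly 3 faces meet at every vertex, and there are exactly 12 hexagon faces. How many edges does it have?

42

Let x be the number of triangles; then F = 12 + x.
Edge–face incidences: 2E = 6·12 + 3·x = 72 + 3x.
Every vertex has degree 3, so 3V = 2E.
Euler: V − E + F = 2 ⇒ (2E)/3 − E + (12 + x) = 2.
Multiply by 6: 2·(2E) − 3·(2E) + 6·(12 + x) = 12, i.e. 72 + 6x − (72 + 3x) = 12.
Collecting terms: 3x = 12, so x = 4.
Then 2E = 72 + 3·4 = 84, so E = 42, V = 2E/3 = 28, F = 12 + 4 = 16.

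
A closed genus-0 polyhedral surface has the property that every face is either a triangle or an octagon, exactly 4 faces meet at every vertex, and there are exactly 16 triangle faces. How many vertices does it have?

16

Let x be the number of octagons; then F = 16 + x.
Edge–face incidences: 2E = 3·16 + 8·x = 48 + 8x.
Every vertex has degree 4, so 4V = 2E.
Euler: V − E + F = 2 ⇒ (2E)/4 − E + (16 + x) = 2.
Multiply by 8: 2·(2E) − 4·(2E) + 8·(16 + x) = 16, i.e. 128 + 8x − 2·(48 + 8x) = 16.
Collecting terms: −8x + 32 = 16, so −8x = −16, so x = 2.
Then 2E = 48 + 8·2 = 64, so E = 32, V = 2E/4 = 16, F = 16 + 2 = 18.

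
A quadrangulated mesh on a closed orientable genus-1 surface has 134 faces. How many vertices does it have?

χ = 2 − 2·1 = 0, and every face is a square so 4F = 2E.
E = 4·134/2 = 268. Then V = 0 + E − F = 0 + 268 − 134 = 134.

134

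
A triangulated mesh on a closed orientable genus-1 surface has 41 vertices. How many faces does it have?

χ = 2 − 2·1 = 0, and every face is a triangle so 3F = 2E.
V − E + F = 0 with E = 3F/2 gives 41 − (3/2 − 1)·F = 0, so F = 82 and E = 123.

82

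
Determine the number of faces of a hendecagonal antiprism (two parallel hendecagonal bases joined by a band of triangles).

24

An antiprism on an n-gon has two n-gon caps and 2n triangles: V = 2·11 = 22, E = 4·11 = 44, F = 2·11 + 2 = 24.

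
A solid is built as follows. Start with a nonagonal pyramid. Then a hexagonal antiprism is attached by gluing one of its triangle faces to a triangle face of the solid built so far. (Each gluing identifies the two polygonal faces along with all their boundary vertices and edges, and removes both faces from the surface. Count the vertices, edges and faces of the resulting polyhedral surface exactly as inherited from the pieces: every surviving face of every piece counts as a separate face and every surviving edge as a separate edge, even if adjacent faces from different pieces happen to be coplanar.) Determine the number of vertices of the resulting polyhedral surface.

19

A nonagonal pyramid: V=10, E=18, F=10.
Attach a hexagonal antiprism (V=12, E=24, F=14) along a 3-gon: merge 3 vertices and 3 edges, delete both glued faces → V=19, E=39, F=22.
Check: V − E + F = 19 − 39 + 22 = 2.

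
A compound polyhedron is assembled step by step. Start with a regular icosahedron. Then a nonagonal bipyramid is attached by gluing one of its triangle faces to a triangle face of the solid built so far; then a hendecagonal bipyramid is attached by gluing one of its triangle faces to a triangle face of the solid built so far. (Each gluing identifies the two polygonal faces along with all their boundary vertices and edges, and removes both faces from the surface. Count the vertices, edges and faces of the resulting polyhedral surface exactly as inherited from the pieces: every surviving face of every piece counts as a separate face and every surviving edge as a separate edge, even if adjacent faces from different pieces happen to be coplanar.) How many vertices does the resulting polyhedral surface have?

A regular icosahedron: V=12, E=30, F=20.
Attach a nonagonal bipyramid (V=11, E=27, F=18) along a 3-gon: merge 3 vertices and 3 edges, delete both glued faces → V=20, E=54, F=36.
Attach a hendecagonal bipyramid (V=13, E=33, F=22) along a 3-gon: merge 3 vertices and 3 edges, delete both glued faces → V=30, E=84, F=56.
Check: V − E + F = 30 − 84 + 56 = 2.

30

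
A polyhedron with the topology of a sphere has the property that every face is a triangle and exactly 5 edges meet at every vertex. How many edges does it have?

30

Each face has 3 edges and each edge borders two faces, so 2E = 3F.
Each vertex has degree 5, so 5V = 2E and hence V = 3F/5.
Euler: V − E + F = 2 ⇒ (3F/5) − (3F/2) + F = 2.
Multiply by 10: (6 − 15 + 10)F = 20, i.e. 1F = 20.
So F = 20, E = 3·20/2 = 30, V = 3·20/5 = 12.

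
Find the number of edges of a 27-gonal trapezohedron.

108

The n-trapezohedron (dual of the n-antiprism) has V = 2·27 + 2 = 56, E = 4·27 = 108, F = 2·27 = 54.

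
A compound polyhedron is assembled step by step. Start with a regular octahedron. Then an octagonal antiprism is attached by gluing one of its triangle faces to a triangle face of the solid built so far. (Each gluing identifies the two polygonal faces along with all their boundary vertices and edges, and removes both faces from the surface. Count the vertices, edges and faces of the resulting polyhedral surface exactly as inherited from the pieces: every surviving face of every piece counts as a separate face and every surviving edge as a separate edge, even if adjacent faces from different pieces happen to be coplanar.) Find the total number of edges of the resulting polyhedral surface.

41

A regular octahedron: V=6, E=12, F=8.
Attach an octagonal antiprism (V=16, E=32, F=18) along a 3-gon: merge 3 vertices and 3 edges, delete both glued faces → V=19, E=41, F=24.
Check: V − E + F = 19 − 41 + 24 = 2.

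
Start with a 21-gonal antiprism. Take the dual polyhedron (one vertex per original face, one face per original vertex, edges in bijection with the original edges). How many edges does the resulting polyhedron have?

84

The base solid has V = 42, E = 84, F = 44.
The dual swaps V and F and preserves E: V′ = F = 44, E′ = E = 84, F′ = V = 42.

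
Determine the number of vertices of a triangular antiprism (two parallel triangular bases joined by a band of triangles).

An antiprism on an n-gon has two n-gon caps and 2n triangles: V = 2·3 = 6, E = 4·3 = 12, F = 2·3 + 2 = 8.

6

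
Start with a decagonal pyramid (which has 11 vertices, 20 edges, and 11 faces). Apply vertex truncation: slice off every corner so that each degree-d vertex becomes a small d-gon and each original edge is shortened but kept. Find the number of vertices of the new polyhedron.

Truncation replaces each original edge-end by a new vertex, so V′ = 2E = 40.
Each original edge survives, and each old vertex of degree d contributes d new edges; summing degrees gives Σd = 2E, so E′ = E + 2E = 3E = 60.
Each original face survives and each original vertex becomes one new face: F′ = F + V = 22.

40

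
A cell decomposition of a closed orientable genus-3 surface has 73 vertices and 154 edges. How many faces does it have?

For a closed orientable surface of genus 3, χ = 2 − 2·3 = -4.
F = -4 − V + E = -4 − 73 + 154 = 77.

77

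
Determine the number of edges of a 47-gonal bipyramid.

A bipyramid over an n-gon has 2n triangular faces and n + 2 vertices: V = 47 + 2 = 49, E = 3·47 = 141, F = 2·47 = 94.

141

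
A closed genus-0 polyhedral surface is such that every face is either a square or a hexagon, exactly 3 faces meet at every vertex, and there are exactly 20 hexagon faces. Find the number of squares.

6

Let x be the number of squares; then F = 20 + x.
Edge–face incidences: 2E = 6·20 + 4·x = 120 + 4x.
Every vertex has degree 3, so 3V = 2E.
Euler: V − E + F = 2 ⇒ (2E)/3 − E + (20 + x) = 2.
Multiply by 6: 2·(2E) − 3·(2E) + 6·(20 + x) = 12, i.e. 120 + 6x − (120 + 4x) = 12.
Collecting terms: 2x = 12, so x = 6.
Then 2E = 120 + 4·6 = 144, so E = 72, V = 2E/3 = 48, F = 20 + 6 = 26.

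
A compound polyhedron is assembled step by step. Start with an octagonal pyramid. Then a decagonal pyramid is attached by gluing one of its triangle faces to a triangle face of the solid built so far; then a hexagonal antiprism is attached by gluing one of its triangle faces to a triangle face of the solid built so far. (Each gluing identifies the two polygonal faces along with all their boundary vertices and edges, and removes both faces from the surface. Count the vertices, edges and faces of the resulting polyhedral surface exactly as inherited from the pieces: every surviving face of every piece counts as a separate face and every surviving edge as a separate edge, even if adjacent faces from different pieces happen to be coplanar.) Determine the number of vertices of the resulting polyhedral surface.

An octagonal pyramid: V=9, E=16, F=9.
Attach a decagonal pyramid (V=11, E=20, F=11) along a 3-gon: merge 3 vertices and 3 edges, delete both glued faces → V=17, E=33, F=18.
Attach a hexagonal antiprism (V=12, E=24, F=14) along a 3-gon: merge 3 vertices and 3 edges, delete both glued faces → V=26, E=54, F=30.
Check: V − E + F = 26 − 54 + 30 = 2.

26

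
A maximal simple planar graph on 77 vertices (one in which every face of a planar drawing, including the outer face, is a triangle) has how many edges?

225

In a plane triangulation 3F = 2E and V − E + F = 2, so E = 3V − 6 = 3·77 − 6 = 225.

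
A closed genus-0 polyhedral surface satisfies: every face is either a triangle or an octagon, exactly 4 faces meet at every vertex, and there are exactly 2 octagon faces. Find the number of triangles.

16

Let x be the number of triangles; then F = 2 + x.
Edge–face incidences: 2E = 8·2 + 3·x = 16 + 3x.
Every vertex has degree 4, so 4V = 2E.
Euler: V − E + F = 2 ⇒ (2E)/4 − E + (2 + x) = 2.
Multiply by 8: 2·(2E) − 4·(2E) + 8·(2 + x) = 16, i.e. 16 + 8x − 2·(16 + 3x) = 16.
Collecting terms: 2x − 16 = 16, so 2x = 32, so x = 16.
Then 2E = 16 + 3·16 = 64, so E = 32, V = 2E/4 = 16, F = 2 + 16 = 18.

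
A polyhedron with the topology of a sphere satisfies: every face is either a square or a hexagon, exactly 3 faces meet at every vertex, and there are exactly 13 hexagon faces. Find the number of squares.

6

Let x be the number of squares; then F = 13 + x.
Edge–face incidences: 2E = 6·13 + 4·x = 78 + 4x.
Every vertex has degree 3, so 3V = 2E.
Euler: V − E + F = 2 ⇒ (2E)/3 − E + (13 + x) = 2.
Multiply by 6: 2·(2E) − 3·(2E) + 6·(13 + x) = 12, i.e. 78 + 6x − (78 + 4x) = 12.
Collecting terms: 2x = 12, so x = 6.
Then 2E = 78 + 4·6 = 102, so E = 51, V = 2E/3 = 34, F = 13 + 6 = 19.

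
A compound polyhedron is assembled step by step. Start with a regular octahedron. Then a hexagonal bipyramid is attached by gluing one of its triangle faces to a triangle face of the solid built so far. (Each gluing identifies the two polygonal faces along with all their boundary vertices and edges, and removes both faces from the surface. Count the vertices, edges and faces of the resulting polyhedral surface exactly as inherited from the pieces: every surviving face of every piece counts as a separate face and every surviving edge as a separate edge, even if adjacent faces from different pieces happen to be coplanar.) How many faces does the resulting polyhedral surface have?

A regular octahedron: V=6, E=12, F=8.
Attach a hexagonal bipyramid (V=8, E=18, F=12) along a 3-gon: merge 3 vertices and 3 edges, delete both glued faces → V=11, E=27, F=18.
Check: V − E + F = 11 − 27 + 18 = 2.

18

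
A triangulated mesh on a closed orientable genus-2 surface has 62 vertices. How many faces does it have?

χ = 2 − 2·2 = -2, and every face is a triangle so 3F = 2E.
V − E + F = -2 with E = 3F/2 gives 62 − (3/2 − 1)·F = -2, so F = 128 and E = 192.

128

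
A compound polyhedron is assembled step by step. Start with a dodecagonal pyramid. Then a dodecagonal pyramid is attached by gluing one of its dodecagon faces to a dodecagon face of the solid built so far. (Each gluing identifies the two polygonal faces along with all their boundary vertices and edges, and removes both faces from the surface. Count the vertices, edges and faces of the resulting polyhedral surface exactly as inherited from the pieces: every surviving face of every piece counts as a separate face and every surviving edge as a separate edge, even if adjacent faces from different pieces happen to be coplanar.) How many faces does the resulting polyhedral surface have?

24

A dodecagonal pyramid: V=13, E=24, F=13.
Attach a dodecagonal pyramid (V=13, E=24, F=13) along a 12-gon: merge 12 vertices and 12 edges, delete both glued faces → V=14, E=36, F=24.
Check: V − E + F = 14 − 36 + 24 = 2.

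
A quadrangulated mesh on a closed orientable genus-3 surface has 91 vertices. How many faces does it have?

95

χ = 2 − 2·3 = -4, and every face is a square so 4F = 2E.
V − E + F = -4 with E = 4F/2 gives 91 − (4/2 − 1)·F = -4, so F = 95 and E = 190.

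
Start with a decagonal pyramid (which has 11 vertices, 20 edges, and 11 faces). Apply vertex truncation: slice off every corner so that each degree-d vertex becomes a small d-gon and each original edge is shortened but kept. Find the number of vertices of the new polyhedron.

Truncation replaces each original edge-end by a new vertex, so V′ = 2E = 40.
Each original edge survives, and each old vertex of degree d contributes d new edges; summing degrees gives Σd = 2E, so E′ = E + 2E = 3E = 60.
Each original face survives and each original vertex becomes one new face: F′ = F + V = 22.

40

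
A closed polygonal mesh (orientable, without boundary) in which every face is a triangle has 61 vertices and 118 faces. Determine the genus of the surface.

Every face is a triangle, so 2E = 3·118 = 354, giving E = 177.
χ = V − E + F = 61 − 177 + 118 = 2.
For a closed orientable surface χ = 2 − 2g, so g = (2 − (2))/2 = 0.

0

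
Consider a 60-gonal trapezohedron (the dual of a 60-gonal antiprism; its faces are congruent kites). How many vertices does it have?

The n-trapezohedron (dual of the n-antiprism) has V = 2·60 + 2 = 122, E = 4·60 = 240, F = 2·60 = 120.
Check: V − E + F = 122 − 240 + 120 = 2.

122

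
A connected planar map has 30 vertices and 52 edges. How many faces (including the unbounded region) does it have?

Euler's formula for a connected plane graph: V − E + F = 2, so F = 2 − 30 + 52 = 24.

24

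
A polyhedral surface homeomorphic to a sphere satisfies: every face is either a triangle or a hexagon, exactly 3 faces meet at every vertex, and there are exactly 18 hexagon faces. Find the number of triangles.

4

Let x be the number of triangles; then F = 18 + x.
Edge–face incidences: 2E = 6·18 + 3·x = 108 + 3x.
Every vertex has degree 3, so 3V = 2E.
Euler: V − E + F = 2 ⇒ (2E)/3 − E + (18 + x) = 2.
Multiply by 6: 2·(2E) − 3·(2E) + 6·(18 + x) = 12, i.e. 108 + 6x − (108 + 3x) = 12.
Collecting terms: 3x = 12, so x = 4.
Then 2E = 108 + 3·4 = 120, so E = 60, V = 2E/3 = 40, F = 18 + 4 = 22.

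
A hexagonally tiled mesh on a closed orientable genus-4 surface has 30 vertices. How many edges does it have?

54

χ = 2 − 2·4 = -6, and every face is a hexagon so 6F = 2E.
V − E + F = -6 with E = 6F/2 gives 30 − (6/2 − 1)·F = -6, so F = 18 and E = 54.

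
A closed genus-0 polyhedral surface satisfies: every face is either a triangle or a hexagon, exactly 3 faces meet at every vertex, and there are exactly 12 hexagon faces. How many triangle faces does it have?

4

Let x be the number of triangles; then F = 12 + x.
Edge–face incidences: 2E = 6·12 + 3·x = 72 + 3x.
Every vertex has degree 3, so 3V = 2E.
Euler: V − E + F = 2 ⇒ (2E)/3 − E + (12 + x) = 2.
Multiply by 6: 2·(2E) − 3·(2E) + 6·(12 + x) = 12, i.e. 72 + 6x − (72 + 3x) = 12.
Collecting terms: 3x = 12, so x = 4.
Then 2E = 72 + 3·4 = 84, so E = 42, V = 2E/3 = 28, F = 12 + 4 = 16.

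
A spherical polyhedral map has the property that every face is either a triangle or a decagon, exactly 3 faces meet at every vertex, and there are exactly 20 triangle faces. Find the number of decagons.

Let x be the number of decagons; then F = 20 + x.
Edge–face incidences: 2E = 3·20 + 10·x = 60 + 10x.
Every vertex has degree 3, so 3V = 2E.
Euler: V − E + F = 2 ⇒ (2E)/3 − E + (20 + x) = 2.
Multiply by 6: 2·(2E) − 3·(2E) + 6·(20 + x) = 12, i.e. 120 + 6x − (60 + 10x) = 12.
Collecting terms: −4x + 60 = 12, so −4x = −48, so x = 12.
Then 2E = 60 + 10·12 = 180, so E = 90, V = 2E/3 = 60, F = 20 + 12 = 32.

12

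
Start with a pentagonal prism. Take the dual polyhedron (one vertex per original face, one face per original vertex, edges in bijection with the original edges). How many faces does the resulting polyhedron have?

10

The base solid has V = 10, E = 15, F = 7.
The dual swaps V and F and preserves E: V′ = F = 7, E′ = E = 15, F′ = V = 10.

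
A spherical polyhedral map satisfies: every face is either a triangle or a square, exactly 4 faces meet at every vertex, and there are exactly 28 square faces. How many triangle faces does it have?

Let x be the number of triangles; then F = 28 + x.
Edge–face incidences: 2E = 4·28 + 3·x = 112 + 3x.
Every vertex has degree 4, so 4V = 2E.
Euler: V − E + F = 2 ⇒ (2E)/4 − E + (28 + x) = 2.
Multiply by 8: 2·(2E) − 4·(2E) + 8·(28 + x) = 16, i.e. 224 + 8x − 2·(112 + 3x) = 16.
Collecting terms: 2x = 16, so x = 8.
Then 2E = 112 + 3·8 = 136, so E = 68, V = 2E/4 = 34, F = 28 + 8 = 36.

8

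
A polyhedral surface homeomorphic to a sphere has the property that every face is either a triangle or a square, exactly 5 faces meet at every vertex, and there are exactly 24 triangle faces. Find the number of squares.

2

Let x be the number of squares; then F = 24 + x.
Edge–face incidences: 2E = 3·24 + 4·x = 72 + 4x.
Every vertex has degree 5, so 5V = 2E.
Euler: V − E + F = 2 ⇒ (2E)/5 − E + (24 + x) = 2.
Multiply by 10: 2·(2E) − 5·(2E) + 10·(24 + x) = 20, i.e. 240 + 10x − 3·(72 + 4x) = 20.
Collecting terms: −2x + 24 = 20, so −2x = −4, so x = 2.
Then 2E = 72 + 4·2 = 80, so E = 40, V = 2E/5 = 16, F = 24 + 2 = 26.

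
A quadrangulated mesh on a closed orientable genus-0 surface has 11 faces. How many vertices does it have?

13

χ = 2 − 2·0 = 2, and every face is a square so 4F = 2E.
E = 4·11/2 = 22. Then V = 2 + E − F = 2 + 22 − 11 = 13.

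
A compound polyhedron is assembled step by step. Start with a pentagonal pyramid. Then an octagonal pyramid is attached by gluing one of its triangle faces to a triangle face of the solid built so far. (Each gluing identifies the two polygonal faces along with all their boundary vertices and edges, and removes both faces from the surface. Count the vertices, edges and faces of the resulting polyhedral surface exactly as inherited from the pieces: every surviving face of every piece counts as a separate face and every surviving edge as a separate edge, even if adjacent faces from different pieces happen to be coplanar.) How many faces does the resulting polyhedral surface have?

13

A pentagonal pyramid: V=6, E=10, F=6.
Attach an octagonal pyramid (V=9, E=16, F=9) along a 3-gon: merge 3 vertices and 3 edges, delete both glued faces → V=12, E=23, F=13.
Check: V − E + F = 12 − 23 + 13 = 2.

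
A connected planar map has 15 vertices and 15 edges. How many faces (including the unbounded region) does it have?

Euler's formula for a connected plane graph: V − E + F = 2, so F = 2 − 15 + 15 = 2.

2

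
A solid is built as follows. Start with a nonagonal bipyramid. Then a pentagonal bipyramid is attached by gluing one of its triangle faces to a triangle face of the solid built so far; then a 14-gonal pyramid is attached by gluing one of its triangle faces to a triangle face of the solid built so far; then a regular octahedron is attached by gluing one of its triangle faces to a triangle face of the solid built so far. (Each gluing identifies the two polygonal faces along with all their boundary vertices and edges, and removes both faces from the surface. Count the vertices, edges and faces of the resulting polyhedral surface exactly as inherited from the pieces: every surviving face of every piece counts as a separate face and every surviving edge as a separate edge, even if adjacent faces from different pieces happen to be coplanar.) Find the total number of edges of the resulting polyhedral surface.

A nonagonal bipyramid: V=11, E=27, F=18.
Attach a pentagonal bipyramid (V=7, E=15, F=10) along a 3-gon: merge 3 vertices and 3 edges, delete both glued faces → V=15, E=39, F=26.
Attach a 14-gonal pyramid (V=15, E=28, F=15) along a 3-gon: merge 3 vertices and 3 edges, delete both glued faces → V=27, E=64, F=39.
Attach a regular octahedron (V=6, E=12, F=8) along a 3-gon: merge 3 vertices and 3 edges, delete both glued faces → V=30, E=73, F=45.
Check: V − E + F = 30 − 73 + 45 = 2.

73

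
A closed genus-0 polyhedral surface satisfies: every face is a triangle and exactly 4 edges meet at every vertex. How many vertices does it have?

6

Each face has 3 edges and each edge borders two faces, so 2E = 3F.
Each vertex has degree 4, so 4V = 2E and hence V = 3F/4.
Euler: V − E + F = 2 ⇒ (3F/4) − (3F/2) + F = 2.
Multiply by 8: (6 − 12 + 8)F = 16, i.e. 2F = 16.
So F = 8, E = 3·8/2 = 12, V = 3·8/4 = 6.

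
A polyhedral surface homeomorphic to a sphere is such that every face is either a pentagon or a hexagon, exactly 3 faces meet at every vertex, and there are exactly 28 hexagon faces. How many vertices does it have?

Let x be the number of pentagons; then F = 28 + x.
Edge–face incidences: 2E = 6·28 + 5·x = 168 + 5x.
Every vertex has degree 3, so 3V = 2E.
Euler: V − E + F = 2 ⇒ (2E)/3 − E + (28 + x) = 2.
Multiply by 6: 2·(2E) − 3·(2E) + 6·(28 + x) = 12, i.e. 168 + 6x − (168 + 5x) = 12.
Collecting terms: x = 12.
Then 2E = 168 + 5·12 = 228, so E = 114, V = 2E/3 = 76, F = 28 + 12 = 40.

76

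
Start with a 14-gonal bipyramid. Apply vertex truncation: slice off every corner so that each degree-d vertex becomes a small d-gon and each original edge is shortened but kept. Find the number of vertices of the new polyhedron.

84

The base solid has V = 16, E = 42, F = 28.
Truncation replaces each original edge-end by a new vertex, so V′ = 2E = 84.
Each original edge survives, and each old vertex of degree d contributes d new edges; summing degrees gives Σd = 2E, so E′ = E + 2E = 3E = 126.
Each original face survives and each original vertex becomes one new face: F′ = F + V = 44.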